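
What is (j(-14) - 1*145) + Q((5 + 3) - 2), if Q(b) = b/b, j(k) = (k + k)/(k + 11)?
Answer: -404/3 ≈ -134.67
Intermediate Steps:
j(k) = 2*k/(11 + k) (j(k) = (2*k)/(11 + k) = 2*k/(11 + k))
Q(b) = 1
(j(-14) - 1*145) + Q((5 + 3) - 2) = (2*(-14)/(11 - 14) - 1*145) + 1 = (2*(-14)/(-3) - 145) + 1 = (2*(-14)*(-⅓) - 145) + 1 = (28/3 - 145) + 1 = -407/3 + 1 = -404/3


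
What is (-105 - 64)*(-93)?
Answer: 15717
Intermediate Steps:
(-105 - 64)*(-93) = -169*(-93) = 15717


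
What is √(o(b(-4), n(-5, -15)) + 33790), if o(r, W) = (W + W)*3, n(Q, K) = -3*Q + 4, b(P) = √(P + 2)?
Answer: 4*√2119 ≈ 184.13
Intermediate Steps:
b(P) = √(2 + P)
n(Q, K) = 4 - 3*Q
o(r, W) = 6*W (o(r, W) = (2*W)*3 = 6*W)
√(o(b(-4), n(-5, -15)) + 33790) = √(6*(4 - 3*(-5)) + 33790) = √(6*(4 + 15) + 33790) = √(6*19 + 33790) = √(114 + 33790) = √33904 = 4*√2119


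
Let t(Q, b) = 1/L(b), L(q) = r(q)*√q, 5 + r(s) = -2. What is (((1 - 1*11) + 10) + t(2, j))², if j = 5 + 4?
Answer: 1/441 ≈ 0.0022676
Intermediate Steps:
j = 9
r(s) = -7 (r(s) = -5 - 2 = -7)
L(q) = -7*√q
t(Q, b) = -1/(7*√b) (t(Q, b) = 1/(-7*√b) = -1/(7*√b))
(((1 - 1*11) + 10) + t(2, j))² = (((1 - 1*11) + 10) - 1/(7*√9))² = (((1 - 11) + 10) - ⅐*⅓)² = ((-10 + 10) - 1/21)² = (0 - 1/21)² = (-1/21)² = 1/441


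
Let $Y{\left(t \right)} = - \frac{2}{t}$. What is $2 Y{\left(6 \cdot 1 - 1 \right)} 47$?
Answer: $- \frac{188}{5} \approx -37.6$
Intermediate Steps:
$2 Y{\left(6 \cdot 1 - 1 \right)} 47 = 2 \left(- \frac{2}{6 \cdot 1 - 1}\right) 47 = 2 \left(- \frac{2}{6 - 1}\right) 47 = 2 \left(- \frac{2}{5}\right) 47 = \left(- \frac{4}{5}\right) 47 = - \frac{188}{5}$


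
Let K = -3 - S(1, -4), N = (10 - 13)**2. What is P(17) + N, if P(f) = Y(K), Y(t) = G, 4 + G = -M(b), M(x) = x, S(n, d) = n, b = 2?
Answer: 3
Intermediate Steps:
G = -6 (G = -4 - 1*2 = -4 - 2 = -6)
N = 9 (N = (-3)**2 = 9)
K = -4 (K = -3 - 1*1 = -3 - 1 = -4)
Y(t) = -6
P(f) = -6
P(17) + N = -6 + 9 = 3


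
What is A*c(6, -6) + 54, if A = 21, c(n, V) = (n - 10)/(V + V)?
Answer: 61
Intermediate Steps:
c(n, V) = (-10 + n)/(2*V) (c(n, V) = (-10 + n)/((2*V)) = (-10 + n)*(1/(2*V)) = (-10 + n)/(2*V))
A*c(6, -6) + 54 = 21*((½)*(-10 + 6)/(-6)) + 54 = 21*((½)*(-⅙)*(-4)) + 54 = 21*(⅓) + 54 = 7 + 54 = 61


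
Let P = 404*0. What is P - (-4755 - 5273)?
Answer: 10028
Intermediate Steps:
P = 0
P - (-4755 - 5273) = 0 - (-4755 - 5273) = 0 - 1*(-10028) = 0 + 10028 = 10028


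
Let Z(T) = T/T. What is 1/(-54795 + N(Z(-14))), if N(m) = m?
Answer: -1/54794 ≈ -1.8250e-5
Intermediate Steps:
Z(T) = 1
1/(-54795 + N(Z(-14))) = 1/(-54795 + 1) = 1/(-54794) = -1/54794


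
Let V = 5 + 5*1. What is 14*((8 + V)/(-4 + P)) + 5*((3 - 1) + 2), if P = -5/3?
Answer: -416/17 ≈ -24.471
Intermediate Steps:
P = -5/3 (P = -5*⅓ = -5/3 ≈ -1.6667)
V = 10 (V = 5 + 5 = 10)
14*((8 + V)/(-4 + P)) + 5*((3 - 1) + 2) = 14*((8 + 10)/(-4 - 5/3)) + 5*((3 - 1) + 2) = 14*(18/(-17/3)) + 5*(2 + 2) = 14*(18*(-3/17)) + 5*4 = 14*(-54/17) + 20 = -756/17 + 20 = -416/17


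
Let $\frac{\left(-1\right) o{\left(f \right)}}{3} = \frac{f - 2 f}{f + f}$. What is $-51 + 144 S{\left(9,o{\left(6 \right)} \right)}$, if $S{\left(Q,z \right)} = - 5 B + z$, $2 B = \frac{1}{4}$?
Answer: $75$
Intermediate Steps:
$o{\left(f \right)} = \frac{3}{2}$ ($o{\left(f \right)} = - 3 \frac{f - 2 f}{f + f} = - 3 \frac{\left(-1\right) f}{2 f} = - 3 - f \frac{1}{2 f} = \left(-3\right) \left(- \frac{1}{2}\right) = \frac{3}{2}$)
$B = \frac{1}{8}$ ($B = \frac{1}{2 \cdot 4} = \frac{1}{2} \cdot \frac{1}{4} = \frac{1}{8} \approx 0.125$)
$S{\left(Q,z \right)} = - \frac{5}{8} + z$ ($S{\left(Q,z \right)} = \left(-5\right) \frac{1}{8} + z = - \frac{5}{8} + z$)
$-51 + 144 S{\left(9,o{\left(6 \right)} \right)} = -51 + 144 \left(- \frac{5}{8} + \frac{3}{2}\right) = -51 + 144 \cdot \frac{7}{8} = -51 + 126 = 75$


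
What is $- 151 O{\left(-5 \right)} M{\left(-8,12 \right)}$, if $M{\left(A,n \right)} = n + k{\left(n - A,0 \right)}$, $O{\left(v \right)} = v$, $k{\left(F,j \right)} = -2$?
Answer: $7550$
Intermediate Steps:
$M{\left(A,n \right)} = -2 + n$ ($M{\left(A,n \right)} = n - 2 = -2 + n$)
$- 151 O{\left(-5 \right)} M{\left(-8,12 \right)} = \left(-151\right) \left(-5\right) \left(-2 + 12\right) = 755 \cdot 10 = 7550$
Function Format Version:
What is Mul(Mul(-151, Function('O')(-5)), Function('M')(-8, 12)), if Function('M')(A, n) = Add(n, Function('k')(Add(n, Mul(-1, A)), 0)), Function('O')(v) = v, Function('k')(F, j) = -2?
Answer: 7550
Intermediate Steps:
Function('M')(A, n) = Add(-2, n) (Function('M')(A, n) = Add(n, -2) = Add(-2, n))
Mul(Mul(-151, Function('O')(-5)), Function('M')(-8, 12)) = Mul(Mul(-151, -5), Add(-2, 12)) = Mul(755, 10) = 7550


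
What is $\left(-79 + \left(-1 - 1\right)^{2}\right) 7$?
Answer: $-525$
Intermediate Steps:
$\left(-79 + \left(-1 - 1\right)^{2}\right) 7 = \left(-79 + \left(-2\right)^{2}\right) 7 = \left(-79 + 4\right) 7 = \left(-75\right) 7 = -525$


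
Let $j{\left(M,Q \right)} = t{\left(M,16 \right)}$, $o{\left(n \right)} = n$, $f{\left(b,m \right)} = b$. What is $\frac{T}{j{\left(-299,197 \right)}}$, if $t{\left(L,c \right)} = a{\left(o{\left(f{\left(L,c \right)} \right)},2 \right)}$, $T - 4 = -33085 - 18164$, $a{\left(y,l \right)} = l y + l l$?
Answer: $\frac{51245}{594} \approx 86.271$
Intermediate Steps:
$a{\left(y,l \right)} = l^{2} + l y$ ($a{\left(y,l \right)} = l y + l^{2} = l^{2} + l y$)
$T = -51245$ ($T = 4 - 51249 = -51245$)
$t{\left(L,c \right)} = 4 + 2 L$ ($t{\left(L,c \right)} = 2 \left(2 + L\right) = 4 + 2 L$)
$j{\left(M,Q \right)} = 4 + 2 M$
$\frac{T}{j{\left(-299,197 \right)}} = - \frac{51245}{4 + 2 \left(-299\right)} = - \frac{51245}{4 - 598} = - \frac{51245}{-594} = \left(-51245\right) \left(- \frac{1}{594}\right) = \frac{51245}{594}$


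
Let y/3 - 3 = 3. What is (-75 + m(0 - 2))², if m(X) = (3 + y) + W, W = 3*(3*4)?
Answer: 324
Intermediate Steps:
y = 18 (y = 9 + 3*3 = 9 + 9 = 18)
W = 36 (W = 3*12 = 36)
m(X) = 57 (m(X) = (3 + 18) + 36 = 21 + 36 = 57)
(-75 + m(0 - 2))² = (-75 + 57)² = (-18)² = 324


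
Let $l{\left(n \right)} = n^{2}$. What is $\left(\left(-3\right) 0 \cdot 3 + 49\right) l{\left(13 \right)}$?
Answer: $8281$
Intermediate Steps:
$\left(\left(-3\right) 0 \cdot 3 + 49\right) l{\left(13 \right)} = \left(\left(-3\right) 0 \cdot 3 + 49\right) 13^{2} = \left(0 \cdot 3 + 49\right) 169 = \left(0 + 49\right) 169 = 49 \cdot 169 = 8281$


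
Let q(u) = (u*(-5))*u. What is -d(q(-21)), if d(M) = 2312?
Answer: -2312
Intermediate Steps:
q(u) = -5*u² (q(u) = (-5*u)*u = -5*u²)
-d(q(-21)) = -1*2312 = -2312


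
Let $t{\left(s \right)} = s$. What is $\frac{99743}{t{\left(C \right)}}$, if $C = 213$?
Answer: $\frac{99743}{213} \approx 468.28$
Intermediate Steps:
$\frac{99743}{t{\left(C \right)}} = \frac{99743}{213}$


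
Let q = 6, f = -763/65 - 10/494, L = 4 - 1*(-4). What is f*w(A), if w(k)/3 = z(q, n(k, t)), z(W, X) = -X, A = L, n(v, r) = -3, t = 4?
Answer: -130698/1235 ≈ -105.83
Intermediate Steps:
L = 8 (L = 4 + 4 = 8)
f = -14522/1235 (f = -763*1/65 - 10*1/494 = -763/65 - 5/247 = -14522/1235 ≈ -11.759)
A = 8
w(k) = 9 (w(k) = 3*(-1*(-3)) = 3*3 = 9)
f*w(A) = -14522/1235*9 = -130698/1235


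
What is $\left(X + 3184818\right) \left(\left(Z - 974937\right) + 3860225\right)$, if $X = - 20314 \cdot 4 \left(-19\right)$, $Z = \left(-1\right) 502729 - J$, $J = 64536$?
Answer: $10961193635686$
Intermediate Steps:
$Z = -567265$ ($Z = \left(-1\right) 502729 - 64536 = -502729 - 64536 = -567265$)
$X = 1543864$ ($X = \left(-20314\right) \left(-76\right) = 1543864$)
$\left(X + 3184818\right) \left(\left(Z - 974937\right) + 3860225\right) = \left(1543864 + 3184818\right) \left(\left(-567265 - 974937\right) + 3860225\right) = 4728682 \left(\left(-567265 - 974937\right) + 3860225\right) = 4728682 \left(-1542202 + 3860225\right) = 4728682 \cdot 2318023 = 10961193635686$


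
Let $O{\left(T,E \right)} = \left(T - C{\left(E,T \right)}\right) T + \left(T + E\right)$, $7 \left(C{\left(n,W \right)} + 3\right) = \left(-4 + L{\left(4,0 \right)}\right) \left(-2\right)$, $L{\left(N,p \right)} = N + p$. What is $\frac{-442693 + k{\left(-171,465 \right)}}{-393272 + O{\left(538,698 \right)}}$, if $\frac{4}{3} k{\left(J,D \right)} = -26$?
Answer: $\frac{885425}{201956} \approx 4.3842$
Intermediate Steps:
$k{\left(J,D \right)} = - \frac{39}{2}$ ($k{\left(J,D \right)} = \frac{3}{4} \left(-26\right) = - \frac{39}{2}$)
$C{\left(n,W \right)} = -3$ ($C{\left(n,W \right)} = -3 + \frac{\left(-4 + \left(4 + 0\right)\right) \left(-2\right)}{7} = -3 + \frac{\left(-4 + 4\right) \left(-2\right)}{7} = -3 + \frac{0 \left(-2\right)}{7} = -3 + \frac{1}{7} \cdot 0 = -3 + 0 = -3$)
$O{\left(T,E \right)} = E + T + T \left(3 + T\right)$ ($O{\left(T,E \right)} = \left(T - -3\right) T + \left(T + E\right) = \left(T + 3\right) T + \left(E + T\right) = \left(3 + T\right) T + \left(E + T\right) = T \left(3 + T\right) + \left(E + T\right) = E + T + T \left(3 + T\right)$)
$\frac{-442693 + k{\left(-171,465 \right)}}{-393272 + O{\left(538,698 \right)}} = \frac{-442693 - \frac{39}{2}}{-393272 + \left(698 + 538^{2} + 4 \cdot 538\right)} = - \frac{885425}{2 \left(-393272 + \left(698 + 289444 + 2152\right)\right)} = - \frac{885425}{2 \left(-393272 + 292294\right)} = - \frac{885425}{2 \left(-100978\right)} = \left(- \frac{885425}{2}\right) \left(- \frac{1}{100978}\right) = \frac{885425}{201956}$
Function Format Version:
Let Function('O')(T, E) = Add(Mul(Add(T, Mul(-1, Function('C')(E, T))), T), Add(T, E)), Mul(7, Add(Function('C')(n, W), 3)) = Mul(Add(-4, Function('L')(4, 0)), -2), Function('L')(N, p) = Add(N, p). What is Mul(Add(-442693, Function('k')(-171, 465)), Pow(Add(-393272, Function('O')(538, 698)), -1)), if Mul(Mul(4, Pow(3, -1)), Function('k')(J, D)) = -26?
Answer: Rational(885425, 201956) ≈ 4.3842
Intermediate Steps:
Function('k')(J, D) = Rational(-39, 2) (Function('k')(J, D) = Mul(Rational(3, 4), -26) = Rational(-39, 2))
Function('C')(n, W) = -3 (Function('C')(n, W) = Add(-3, Mul(Rational(1, 7), Mul(Add(-4, Add(4, 0)), -2))) = Add(-3, Mul(Rational(1, 7), Mul(Add(-4, 4), -2))) = Add(-3, Mul(Rational(1, 7), Mul(0, -2))) = Add(-3, Mul(Rational(1, 7), 0)) = Add(-3, 0) = -3)
Function('O')(T, E) = Add(E, T, Mul(T, Add(3, T))) (Function('O')(T, E) = Add(Mul(Add(T, Mul(-1, -3)), T), Add(T, E)) = Add(Mul(Add(T, 3), T), Add(E, T)) = Add(Mul(Add(3, T), T), Add(E, T)) = Add(Mul(T, Add(3, T)), Add(E, T)) = Add(E, T, Mul(T, Add(3, T))))
Mul(Add(-442693, Function('k')(-171, 465)), Pow(Add(-393272, Function('O')(538, 698)), -1)) = Mul(Add(-442693, Rational(-39, 2)), Pow(Add(-393272, Add(698, Pow(538, 2), Mul(4, 538))), -1)) = Mul(Rational(-885425, 2), Pow(Add(-393272, Add(698, 289444, 2152)), -1)) = Mul(Rational(-885425, 2), Pow(Add(-393272, 292294), -1)) = Mul(Rational(-885425, 2), Pow(-100978, -1)) = Mul(Rational(-885425, 2), Rational(-1, 100978)) = Rational(885425, 201956)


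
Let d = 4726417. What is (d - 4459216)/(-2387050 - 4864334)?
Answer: -89067/2417128 ≈ -0.036848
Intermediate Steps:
(d - 4459216)/(-2387050 - 4864334) = (4726417 - 4459216)/(-2387050 - 4864334) = 267201/(-7251384) = 267201*(-1/7251384) = -89067/2417128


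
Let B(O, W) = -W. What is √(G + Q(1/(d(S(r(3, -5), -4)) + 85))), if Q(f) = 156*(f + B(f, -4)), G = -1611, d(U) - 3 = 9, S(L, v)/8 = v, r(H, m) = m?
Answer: I*√9271551/97 ≈ 31.391*I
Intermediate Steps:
S(L, v) = 8*v
d(U) = 12 (d(U) = 3 + 9 = 12)
Q(f) = 624 + 156*f (Q(f) = 156*(f - 1*(-4)) = 156*(f + 4) = 156*(4 + f) = 624 + 156*f)
√(G + Q(1/(d(S(r(3, -5), -4)) + 85))) = √(-1611 + (624 + 156/(12 + 85))) = √(-1611 + (624 + 156/97)) = √(-1611 + 60684/97) = √(-95583/97) = I*√9271551/97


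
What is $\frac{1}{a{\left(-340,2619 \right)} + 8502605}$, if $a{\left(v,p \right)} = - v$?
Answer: $\frac{1}{8502945} \approx 1.1761 \cdot 10^{-7}$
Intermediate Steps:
$\frac{1}{a{\left(-340,2619 \right)} + 8502605} = \frac{1}{\left(-1\right) \left(-340\right) + 8502605} = \frac{1}{340 + 8502605} = \frac{1}{8502945}$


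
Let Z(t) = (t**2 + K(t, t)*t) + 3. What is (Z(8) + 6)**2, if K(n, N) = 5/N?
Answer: 6084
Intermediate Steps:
Z(t) = 8 + t**2 (Z(t) = (t**2 + (5/t)*t) + 3 = (t**2 + 5) + 3 = (5 + t**2) + 3 = 8 + t**2)
(Z(8) + 6)**2 = ((8 + 8**2) + 6)**2 = ((8 + 64) + 6)**2 = (72 + 6)**2 = 78**2 = 6084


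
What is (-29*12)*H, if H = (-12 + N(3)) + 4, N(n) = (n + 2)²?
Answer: -5916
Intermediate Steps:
N(n) = (2 + n)²
H = 17 (H = (-12 + (2 + 3)²) + 4 = (-12 + 5²) + 4 = (-12 + 25) + 4 = 13 + 4 = 17)
(-29*12)*H = -29*12*17 = -348*17 = -5916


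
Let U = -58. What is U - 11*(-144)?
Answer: 1526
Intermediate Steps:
U - 11*(-144) = -58 - 11*(-144) = -58 + 1584 = 1526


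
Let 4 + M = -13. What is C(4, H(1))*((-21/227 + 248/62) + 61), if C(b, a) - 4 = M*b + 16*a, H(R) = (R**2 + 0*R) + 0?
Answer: -707232/227 ≈ -3115.6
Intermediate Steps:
M = -17 (M = -4 - 13 = -17)
H(R) = R**2 (H(R) = (R**2 + 0) + 0 = R**2 + 0 = R**2)
C(b, a) = 4 - 17*b + 16*a (C(b, a) = 4 + (-17*b + 16*a) = 4 - 17*b + 16*a)
C(4, H(1))*((-21/227 + 248/62) + 61) = (4 - 17*4 + 16*1**2)*((-21/227 + 248/62) + 61) = (4 - 68 + 16*1)*((-21*1/227 + 248*(1/62)) + 61) = (4 - 68 + 16)*((-21/227 + 4) + 61) = -48*(887/227 + 61) = -48*14734/227 = -707232/227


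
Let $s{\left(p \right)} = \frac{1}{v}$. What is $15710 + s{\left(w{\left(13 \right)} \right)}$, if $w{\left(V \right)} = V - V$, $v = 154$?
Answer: $\frac{2419341}{154} \approx 15710.0$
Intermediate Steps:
$w{\left(V \right)} = 0$
$s{\left(p \right)} = \frac{1}{154}$
$15710 + s{\left(w{\left(13 \right)} \right)} = 15710 + \frac{1}{154} = \frac{2419341}{154}$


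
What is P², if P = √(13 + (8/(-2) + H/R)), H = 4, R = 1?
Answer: 13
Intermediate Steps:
P = √13 (P = √(13 + (8/(-2) + 4/1)) = √(13 + (8*(-½) + 4*1)) = √(13 + (-4 + 4)) = √(13 + 0) = √13 ≈ 3.6056)
P² = (√13)² = 13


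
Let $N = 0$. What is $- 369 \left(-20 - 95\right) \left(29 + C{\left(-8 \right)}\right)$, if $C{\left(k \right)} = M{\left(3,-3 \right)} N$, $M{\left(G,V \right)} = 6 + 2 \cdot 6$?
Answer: $1230615$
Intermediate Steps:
$M{\left(G,V \right)} = 18$ ($M{\left(G,V \right)} = 6 + 12 = 18$)
$C{\left(k \right)} = 0$ ($C{\left(k \right)} = 18 \cdot 0 = 0$)
$- 369 \left(-20 - 95\right) \left(29 + C{\left(-8 \right)}\right) = - 369 \left(-20 - 95\right) \left(29 + 0\right) = - 369 \left(\left(-115\right) 29\right) = \left(-369\right) \left(-3335\right) = 1230615$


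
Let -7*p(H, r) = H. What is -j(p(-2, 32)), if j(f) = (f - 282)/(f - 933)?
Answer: -1972/6529 ≈ -0.30204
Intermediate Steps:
p(H, r) = -H/7
j(f) = (-282 + f)/(-933 + f)
-j(p(-2, 32)) = -(-282 - ⅐*(-2))/(-933 - ⅐*(-2)) = -(-282 + 2/7)/(-933 + 2/7) = -(-1972)/((-6529/7)*7) = -(-7)*(-1972)/(6529*7) = -1*1972/6529 = -1972/6529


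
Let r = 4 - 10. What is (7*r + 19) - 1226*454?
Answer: -556627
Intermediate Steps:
r = -6
(7*r + 19) - 1226*454 = (7*(-6) + 19) - 1226*454 = (-42 + 19) - 556604 = -23 - 556604 = -556627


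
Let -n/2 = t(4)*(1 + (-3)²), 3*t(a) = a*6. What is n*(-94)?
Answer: 15040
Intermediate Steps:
t(a) = 2*a (t(a) = (a*6)/3 = (6*a)/3 = 2*a)
n = -160 (n = -2*2*4*(1 + (-3)²) = -16*(1 + 9) = -16*10 = -2*80 = -160)
n*(-94) = -160*(-94) = 15040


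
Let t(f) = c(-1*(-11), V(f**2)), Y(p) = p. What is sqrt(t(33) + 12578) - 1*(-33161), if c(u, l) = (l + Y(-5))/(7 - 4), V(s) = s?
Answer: 33161 + sqrt(116454)/3 ≈ 33275.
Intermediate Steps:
c(u, l) = -5/3 + l/3 (c(u, l) = (l - 5)/(7 - 4) = (-5 + l)/3 = (-5 + l)*(1/3) = -5/3 + l/3)
t(f) = -5/3 + f**2/3
sqrt(t(33) + 12578) - 1*(-33161) = sqrt((-5/3 + (1/3)*33**2) + 12578) - 1*(-33161) = sqrt((-5/3 + (1/3)*1089) + 12578) + 33161 = sqrt((-5/3 + 363) + 12578) + 33161 = sqrt(1084/3 + 12578) + 33161 = sqrt(38818/3) + 33161 = sqrt(116454)/3 + 33161 = 33161 + sqrt(116454)/3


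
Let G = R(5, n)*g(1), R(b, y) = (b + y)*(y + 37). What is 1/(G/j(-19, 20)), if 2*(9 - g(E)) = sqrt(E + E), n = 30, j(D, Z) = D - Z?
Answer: -702/377545 - 39*sqrt(2)/377545 ≈ -0.0020055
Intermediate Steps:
R(b, y) = (37 + y)*(b + y) (R(b, y) = (b + y)*(37 + y) = (37 + y)*(b + y))
g(E) = 9 - sqrt(2)*sqrt(E)/2 (g(E) = 9 - sqrt(E + E)/2 = 9 - sqrt(2)*sqrt(E)/2)
G = 21105 - 2345*sqrt(2)/2 (G = (30**2 + 37*5 + 37*30 + 5*30)*(9 - sqrt(2)*sqrt(1)/2) = (900 + 185 + 1110 + 150)*(9 - 1/2*sqrt(2)*1) = 2345*(9 - sqrt(2)/2) = 21105 - 2345*sqrt(2)/2 ≈ 19447.)
1/(G/j(-19, 20)) = 1/((21105 - 2345*sqrt(2)/2)/(-19 - 1*20)) = 1/((21105 - 2345*sqrt(2)/2)/(-19 - 20)) = 1/((21105 - 2345*sqrt(2)/2)/(-39)) = 1/((21105 - 2345*sqrt(2)/2)*(-1/39)) = 1/(-7035/13 + 2345*sqrt(2)/78)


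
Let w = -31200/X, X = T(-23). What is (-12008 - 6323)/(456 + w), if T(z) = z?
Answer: -421613/41688 ≈ -10.114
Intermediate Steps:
X = -23
w = 31200/23 (w = -31200/(-23) = -31200*(-1/23) = 31200/23 ≈ 1356.5)
(-12008 - 6323)/(456 + w) = (-12008 - 6323)/(456 + 31200/23) = -18331/41688/23 = -18331*23/41688 = -421613/41688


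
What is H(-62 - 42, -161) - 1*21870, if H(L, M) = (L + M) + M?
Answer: -22296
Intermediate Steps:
H(L, M) = L + 2*M
H(-62 - 42, -161) - 1*21870 = ((-62 - 42) + 2*(-161)) - 1*21870 = (-104 - 322) - 21870 = -426 - 21870 = -22296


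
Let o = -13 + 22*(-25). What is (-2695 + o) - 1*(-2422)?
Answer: -836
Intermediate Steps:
o = -563 (o = -13 - 550 = -563)
(-2695 + o) - 1*(-2422) = (-2695 - 563) - 1*(-2422) = -3258 + 2422 = -836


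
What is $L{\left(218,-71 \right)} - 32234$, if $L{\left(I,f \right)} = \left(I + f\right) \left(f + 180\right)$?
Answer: $-16211$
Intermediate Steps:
$L{\left(I,f \right)} = \left(180 + f\right) \left(I + f\right)$ ($L{\left(I,f \right)} = \left(I + f\right) \left(180 + f\right) = \left(180 + f\right) \left(I + f\right)$)
$L{\left(218,-71 \right)} - 32234 = \left(\left(-71\right)^{2} + 180 \cdot 218 + 180 \left(-71\right) + 218 \left(-71\right)\right) - 32234 = \left(5041 + 39240 - 12780 - 15478\right) - 32234 = 16023 - 32234 = -16211$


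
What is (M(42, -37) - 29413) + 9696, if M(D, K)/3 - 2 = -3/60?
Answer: -394223/20 ≈ -19711.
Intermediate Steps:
M(D, K) = 117/20 (M(D, K) = 6 + 3*(-3/60) = 6 + 3*(-3*1/60) = 6 + 3*(-1/20) = 6 - 3/20 = 117/20)
(M(42, -37) - 29413) + 9696 = (117/20 - 29413) + 9696 = -588143/20 + 9696 = -394223/20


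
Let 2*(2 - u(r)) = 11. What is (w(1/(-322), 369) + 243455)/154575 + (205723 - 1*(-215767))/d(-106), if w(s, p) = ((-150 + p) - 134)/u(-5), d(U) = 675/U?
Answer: -14323406761/216405 ≈ -66188.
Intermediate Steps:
u(r) = -7/2 (u(r) = 2 - ½*11 = 2 - 11/2 = -7/2)
w(s, p) = 568/7 - 2*p/7 (w(s, p) = ((-150 + p) - 134)/(-7/2) = (-284 + p)*(-2/7) = 568/7 - 2*p/7)
(w(1/(-322), 369) + 243455)/154575 + (205723 - 1*(-215767))/d(-106) = ((568/7 - 2/7*369) + 243455)/154575 + (205723 - 1*(-215767))/((675/(-106))) = ((568/7 - 738/7) + 243455)*(1/154575) + (205723 + 215767)/((675*(-1/106))) = (-170/7 + 243455)*(1/154575) + 421490/(-675/106) = (1704015/7)*(1/154575) + 421490*(-106/675) = 37867/24045 - 8935588/135 = -14323406761/216405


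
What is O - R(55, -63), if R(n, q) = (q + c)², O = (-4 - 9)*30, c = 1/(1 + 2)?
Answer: -38854/9 ≈ -4317.1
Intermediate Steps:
c = ⅓ (c = 1/3 = ⅓ ≈ 0.33333)
O = -390 (O = -13*30 = -390)
R(n, q) = (⅓ + q)² (R(n, q) = (q + ⅓)² = (⅓ + q)²)
O - R(55, -63) = -390 - (1 + 3*(-63))²/9 = -390 - (1 - 189)²/9 = -390 - (-188)²/9 = -390 - 35344/9 = -38854/9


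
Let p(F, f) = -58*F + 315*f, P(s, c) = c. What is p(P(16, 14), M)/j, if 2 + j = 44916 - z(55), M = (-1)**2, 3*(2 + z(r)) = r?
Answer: -1491/134693 ≈ -0.011070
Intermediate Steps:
z(r) = -2 + r/3
M = 1
j = 134693/3 (j = -2 + (44916 - (-2 + (1/3)*55)) = -2 + (44916 - (-2 + 55/3)) = -2 + (44916 - 1*49/3) = -2 + (44916 - 49/3) = -2 + 134699/3 = 134693/3 ≈ 44898.)
p(P(16, 14), M)/j = (-58*14 + 315*1)/(134693/3) = (-812 + 315)*(3/134693) = -497*3/134693 = -1491/134693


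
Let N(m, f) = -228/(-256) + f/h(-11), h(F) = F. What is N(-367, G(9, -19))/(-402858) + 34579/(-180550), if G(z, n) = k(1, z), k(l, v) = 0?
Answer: -148592934233/775850793600 ≈ -0.19152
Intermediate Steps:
G(z, n) = 0
N(m, f) = 57/64 - f/11 (N(m, f) = -228/(-256) + f/(-11) = -228*(-1/256) + f*(-1/11) = 57/64 - f/11)
N(-367, G(9, -19))/(-402858) + 34579/(-180550) = (57/64 - 1/11*0)/(-402858) + 34579/(-180550) = (57/64 + 0)*(-1/402858) + 34579*(-1/180550) = (57/64)*(-1/402858) - 34579/180550 = -19/8594304 - 34579/180550 = -148592934233/775850793600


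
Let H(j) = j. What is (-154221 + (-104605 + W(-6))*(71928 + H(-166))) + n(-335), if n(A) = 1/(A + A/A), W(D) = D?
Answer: -2507421100203/334 ≈ -7.5072e+9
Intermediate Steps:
n(A) = 1/(1 + A) (n(A) = 1/(A + 1) = 1/(1 + A))
(-154221 + (-104605 + W(-6))*(71928 + H(-166))) + n(-335) = (-154221 + (-104605 - 6)*(71928 - 166)) + 1/(1 - 335) = (-154221 - 104611*71762) + 1/(-334) = (-154221 - 7507094582) - 1/334 = -7507248803 - 1/334 = -2507421100203/334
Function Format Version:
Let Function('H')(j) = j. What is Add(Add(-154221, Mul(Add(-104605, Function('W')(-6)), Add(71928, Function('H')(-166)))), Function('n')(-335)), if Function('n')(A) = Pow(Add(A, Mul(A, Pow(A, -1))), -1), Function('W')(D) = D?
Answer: Rational(-2507421100203, 334) ≈ -7.5072e+9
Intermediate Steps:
Function('n')(A) = Pow(Add(1, A), -1) (Function('n')(A) = Pow(Add(A, 1), -1) = Pow(Add(1, A), -1))
Add(Add(-154221, Mul(Add(-104605, Function('W')(-6)), Add(71928, Function('H')(-166)))), Function('n')(-335)) = Add(Add(-154221, Mul(Add(-104605, -6), Add(71928, -166))), Pow(Add(1, -335), -1)) = Add(Add(-154221, Mul(-104611, 71762)), Pow(-334, -1)) = Add(Add(-154221, -7507094582), Rational(-1, 334)) = Add(-7507248803, Rational(-1, 334)) = Rational(-2507421100203, 334)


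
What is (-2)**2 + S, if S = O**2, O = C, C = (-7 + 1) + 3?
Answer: 13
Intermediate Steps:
C = -3 (C = -6 + 3 = -3)
O = -3
S = 9 (S = (-3)**2 = 9)
(-2)**2 + S = (-2)**2 + 9 = 4 + 9 = 13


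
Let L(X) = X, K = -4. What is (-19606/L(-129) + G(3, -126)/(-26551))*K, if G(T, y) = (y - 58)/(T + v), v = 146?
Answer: -310253202920/510336771 ≈ -607.94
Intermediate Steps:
G(T, y) = (-58 + y)/(146 + T) (G(T, y) = (y - 58)/(T + 146) = (-58 + y)/(146 + T))
(-19606/L(-129) + G(3, -126)/(-26551))*K = (-19606/(-129) + ((-58 - 126)/(146 + 3))/(-26551))*(-4) = (-19606*(-1/129) + (-184/149)*(-1/26551))*(-4) = (19606/129 + ((1/149)*(-184))*(-1/26551))*(-4) = (19606/129 - 184/149*(-1/26551))*(-4) = (19606/129 + 184/3956099)*(-4) = (77563300730/510336771)*(-4) = -310253202920/510336771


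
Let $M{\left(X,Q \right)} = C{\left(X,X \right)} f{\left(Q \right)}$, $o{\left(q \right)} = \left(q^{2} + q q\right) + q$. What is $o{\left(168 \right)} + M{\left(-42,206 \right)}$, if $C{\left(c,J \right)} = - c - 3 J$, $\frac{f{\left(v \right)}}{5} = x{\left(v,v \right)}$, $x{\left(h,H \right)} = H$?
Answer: $229656$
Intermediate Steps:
$f{\left(v \right)} = 5 v$
$o{\left(q \right)} = q + 2 q^{2}$ ($o{\left(q \right)} = \left(q^{2} + q^{2}\right) + q = 2 q^{2} + q = q + 2 q^{2}$)
$M{\left(X,Q \right)} = - 20 Q X$ ($M{\left(X,Q \right)} = \left(- X - 3 X\right) 5 Q = - 4 X 5 Q = - 20 Q X$)
$o{\left(168 \right)} + M{\left(-42,206 \right)} = 168 \left(1 + 2 \cdot 168\right) - 4120 \left(-42\right) = 168 \left(1 + 336\right) + 173040 = 168 \cdot 337 + 173040 = 56616 + 173040 = 229656$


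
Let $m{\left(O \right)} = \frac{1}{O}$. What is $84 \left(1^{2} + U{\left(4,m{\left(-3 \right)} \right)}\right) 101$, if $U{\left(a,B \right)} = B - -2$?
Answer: $22624$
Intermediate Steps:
$U{\left(a,B \right)} = 2 + B$ ($U{\left(a,B \right)} = B + 2 = 2 + B$)
$84 \left(1^{2} + U{\left(4,m{\left(-3 \right)} \right)}\right) 101 = 84 \left(1^{2} + \left(2 + \frac{1}{-3}\right)\right) 101 = 84 \left(1 + \left(2 - \frac{1}{3}\right)\right) 101 = 84 \left(1 + \frac{5}{3}\right) 101 = 84 \cdot \frac{8}{3} \cdot 101 = 224 \cdot 101 = 22624$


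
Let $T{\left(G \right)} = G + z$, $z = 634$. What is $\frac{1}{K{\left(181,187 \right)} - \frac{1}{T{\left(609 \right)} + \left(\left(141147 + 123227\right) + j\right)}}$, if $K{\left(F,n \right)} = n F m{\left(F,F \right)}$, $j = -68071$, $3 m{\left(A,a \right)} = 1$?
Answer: $\frac{592638}{6686339459} \approx 8.8634 \cdot 10^{-5}$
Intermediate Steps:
$m{\left(A,a \right)} = \frac{1}{3}$ ($m{\left(A,a \right)} = \frac{1}{3} \cdot 1 = \frac{1}{3}$)
$T{\left(G \right)} = 634 + G$ ($T{\left(G \right)} = G + 634 = 634 + G$)
$K{\left(F,n \right)} = \frac{F n}{3}$ ($K{\left(F,n \right)} = n F \frac{1}{3} = F n \frac{1}{3} = \frac{F n}{3}$)
$\frac{1}{K{\left(181,187 \right)} - \frac{1}{T{\left(609 \right)} + \left(\left(141147 + 123227\right) + j\right)}} = \frac{1}{\frac{1}{3} \cdot 181 \cdot 187 - \frac{1}{\left(634 + 609\right) + \left(\left(141147 + 123227\right) - 68071\right)}} = \frac{1}{\frac{33847}{3} - \frac{1}{1243 + \left(264374 - 68071\right)}} = \frac{1}{\frac{33847}{3} - \frac{1}{1243 + 196303}} = \frac{1}{\frac{33847}{3} - \frac{1}{197546}} = \frac{1}{\frac{6686339459}{592638}} = \frac{592638}{6686339459}$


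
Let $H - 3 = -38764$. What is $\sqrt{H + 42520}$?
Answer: $\sqrt{3759} \approx 61.311$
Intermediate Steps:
$H = -38761$ ($H = 3 - 38764 = -38761$)
$\sqrt{H + 42520} = \sqrt{-38761 + 42520} = \sqrt{3759}$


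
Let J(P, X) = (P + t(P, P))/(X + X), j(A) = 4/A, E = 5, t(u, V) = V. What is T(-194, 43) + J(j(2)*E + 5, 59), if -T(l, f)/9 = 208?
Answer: -110433/59 ≈ -1871.7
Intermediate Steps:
T(l, f) = -1872 (T(l, f) = -9*208 = -1872)
J(P, X) = P/X (J(P, X) = (P + P)/(X + X) = (2*P)/((2*X)) = (2*P)*(1/(2*X)) = P/X)
T(-194, 43) + J(j(2)*E + 5, 59) = -1872 + ((4/2)*5 + 5)/59 = -1872 + ((4*(1/2))*5 + 5)*(1/59) = -1872 + (2*5 + 5)*(1/59) = -1872 + (10 + 5)*(1/59) = -1872 + 15*(1/59) = -1872 + 15/59 = -110433/59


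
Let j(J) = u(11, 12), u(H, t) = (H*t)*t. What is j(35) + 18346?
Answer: 19930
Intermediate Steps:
u(H, t) = H*t²
j(J) = 1584 (j(J) = 11*12² = 11*144 = 1584)
j(35) + 18346 = 1584 + 18346 = 19930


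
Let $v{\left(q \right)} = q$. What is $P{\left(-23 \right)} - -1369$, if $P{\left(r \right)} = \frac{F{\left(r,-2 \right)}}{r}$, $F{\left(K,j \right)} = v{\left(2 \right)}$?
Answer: $\frac{31485}{23} \approx 1368.9$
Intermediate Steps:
$F{\left(K,j \right)} = 2$
$P{\left(r \right)} = \frac{2}{r}$
$P{\left(-23 \right)} - -1369 = \frac{2}{-23} - -1369 = 2 \left(- \frac{1}{23}\right) + 1369 = - \frac{2}{23} + 1369 = \frac{31485}{23}$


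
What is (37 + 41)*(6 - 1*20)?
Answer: -1092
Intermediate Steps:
(37 + 41)*(6 - 1*20) = 78*(6 - 20) = 78*(-14) = -1092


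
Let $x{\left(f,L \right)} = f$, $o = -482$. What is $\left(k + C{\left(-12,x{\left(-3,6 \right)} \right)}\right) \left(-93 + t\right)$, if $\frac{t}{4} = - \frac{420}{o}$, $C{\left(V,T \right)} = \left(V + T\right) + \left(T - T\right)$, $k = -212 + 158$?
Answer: $\frac{1488537}{241} \approx 6176.5$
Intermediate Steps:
$k = -54$
$C{\left(V,T \right)} = T + V$ ($C{\left(V,T \right)} = \left(T + V\right) + 0 = T + V$)
$t = \frac{840}{241}$ ($t = 4 \left(- \frac{420}{-482}\right) = 4 \left(\left(-420\right) \left(- \frac{1}{482}\right)\right) = 4 \cdot \frac{210}{241} = \frac{840}{241} \approx 3.4855$)
$\left(k + C{\left(-12,x{\left(-3,6 \right)} \right)}\right) \left(-93 + t\right) = \left(-54 - 15\right) \left(-93 + \frac{840}{241}\right) = \left(-54 - 15\right) \left(- \frac{21573}{241}\right) = \left(-69\right) \left(- \frac{21573}{241}\right) = \frac{1488537}{241}$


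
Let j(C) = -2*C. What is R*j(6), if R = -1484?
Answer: 17808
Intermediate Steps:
R*j(6) = -(-2968)*6 = -1484*(-12) = 17808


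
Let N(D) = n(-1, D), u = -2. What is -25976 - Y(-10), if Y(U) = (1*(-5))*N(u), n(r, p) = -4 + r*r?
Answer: -25991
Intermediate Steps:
n(r, p) = -4 + r²
N(D) = -3 (N(D) = -4 + (-1)² = -4 + 1 = -3)
Y(U) = 15 (Y(U) = (1*(-5))*(-3) = -5*(-3) = 15)
-25976 - Y(-10) = -25976 - 1*15 = -25976 - 15 = -25991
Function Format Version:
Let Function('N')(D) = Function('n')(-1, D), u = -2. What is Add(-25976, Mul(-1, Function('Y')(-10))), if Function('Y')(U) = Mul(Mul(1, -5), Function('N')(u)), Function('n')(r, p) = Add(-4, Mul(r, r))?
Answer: -25991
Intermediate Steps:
Function('n')(r, p) = Add(-4, Pow(r, 2))
Function('N')(D) = -3 (Function('N')(D) = Add(-4, Pow(-1, 2)) = Add(-4, 1) = -3)
Function('Y')(U) = 15 (Function('Y')(U) = Mul(Mul(1, -5), -3) = Mul(-5, -3) = 15)
Add(-25976, Mul(-1, Function('Y')(-10))) = Add(-25976, Mul(-1, 15)) = Add(-25976, -15) = -25991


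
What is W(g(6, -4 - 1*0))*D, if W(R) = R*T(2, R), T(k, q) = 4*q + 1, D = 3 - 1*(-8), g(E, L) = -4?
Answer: 660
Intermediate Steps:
D = 11 (D = 3 + 8 = 11)
T(k, q) = 1 + 4*q
W(R) = R*(1 + 4*R)
W(g(6, -4 - 1*0))*D = -4*(1 + 4*(-4))*11 = -4*(1 - 16)*11 = -4*(-15)*11 = 60*11 = 660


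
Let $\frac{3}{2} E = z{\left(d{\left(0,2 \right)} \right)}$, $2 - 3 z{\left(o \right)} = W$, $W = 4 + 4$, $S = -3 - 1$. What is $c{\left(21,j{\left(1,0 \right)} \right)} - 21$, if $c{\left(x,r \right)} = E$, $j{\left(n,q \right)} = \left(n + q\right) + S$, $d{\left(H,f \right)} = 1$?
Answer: $- \frac{67}{3} \approx -22.333$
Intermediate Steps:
$S = -4$
$W = 8$
$j{\left(n,q \right)} = -4 + n + q$ ($j{\left(n,q \right)} = \left(n + q\right) - 4 = -4 + n + q$)
$z{\left(o \right)} = -2$ ($z{\left(o \right)} = \frac{2}{3} - \frac{8}{3} = -2$)
$E = - \frac{4}{3}$ ($E = \frac{2}{3} \left(-2\right) = - \frac{4}{3} \approx -1.3333$)
$c{\left(x,r \right)} = - \frac{4}{3}$
$c{\left(21,j{\left(1,0 \right)} \right)} - 21 = - \frac{4}{3} - 21 = - \frac{67}{3}$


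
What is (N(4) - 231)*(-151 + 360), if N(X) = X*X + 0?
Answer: -44935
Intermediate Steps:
N(X) = X² (N(X) = X² + 0 = X²)
(N(4) - 231)*(-151 + 360) = (4² - 231)*(-151 + 360) = (16 - 231)*209 = -215*209 = -44935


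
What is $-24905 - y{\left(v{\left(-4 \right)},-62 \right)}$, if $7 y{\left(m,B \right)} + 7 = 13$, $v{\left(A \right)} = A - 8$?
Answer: $- \frac{174341}{7} \approx -24906.0$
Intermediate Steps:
$v{\left(A \right)} = -8 + A$ ($v{\left(A \right)} = A - 8 = -8 + A$)
$y{\left(m,B \right)} = \frac{6}{7}$ ($y{\left(m,B \right)} = -1 + \frac{1}{7} \cdot 13 = -1 + \frac{13}{7} = \frac{6}{7}$)
$-24905 - y{\left(v{\left(-4 \right)},-62 \right)} = -24905 - \frac{6}{7} = - \frac{174341}{7}$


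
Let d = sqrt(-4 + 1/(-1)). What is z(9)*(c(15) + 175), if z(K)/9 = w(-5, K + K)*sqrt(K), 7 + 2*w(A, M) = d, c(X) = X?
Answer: -17955 + 2565*I*sqrt(5) ≈ -17955.0 + 5735.5*I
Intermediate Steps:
d = I*sqrt(5) (d = sqrt(-4 - 1) = sqrt(-5) = I*sqrt(5) ≈ 2.2361*I)
w(A, M) = -7/2 + I*sqrt(5)/2 (w(A, M) = -7/2 + (I*sqrt(5))/2 = -7/2 + I*sqrt(5)/2)
z(K) = 9*sqrt(K)*(-7/2 + I*sqrt(5)/2) (z(K) = 9*((-7/2 + I*sqrt(5)/2)*sqrt(K)) = 9*(sqrt(K)*(-7/2 + I*sqrt(5)/2)) = 9*sqrt(K)*(-7/2 + I*sqrt(5)/2))
z(9)*(c(15) + 175) = (9*sqrt(9)*(-7 + I*sqrt(5))/2)*(15 + 175) = ((9/2)*3*(-7 + I*sqrt(5)))*190 = (-189/2 + 27*I*sqrt(5)/2)*190 = -17955 + 2565*I*sqrt(5)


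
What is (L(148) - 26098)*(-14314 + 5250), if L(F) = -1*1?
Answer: 236561336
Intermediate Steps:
L(F) = -1
(L(148) - 26098)*(-14314 + 5250) = (-1 - 26098)*(-14314 + 5250) = -26099*(-9064) = 236561336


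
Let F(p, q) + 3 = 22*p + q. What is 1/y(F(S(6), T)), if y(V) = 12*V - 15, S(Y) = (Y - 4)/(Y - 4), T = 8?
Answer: 1/309 ≈ 0.0032362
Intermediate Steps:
S(Y) = 1 (S(Y) = (-4 + Y)/(-4 + Y) = 1)
F(p, q) = -3 + q + 22*p (F(p, q) = -3 + (22*p + q) = -3 + (q + 22*p) = -3 + q + 22*p)
y(V) = -15 + 12*V
1/y(F(S(6), T)) = 1/(-15 + 12*(-3 + 8 + 22*1)) = 1/(-15 + 12*(-3 + 8 + 22)) = 1/(-15 + 12*27) = 1/(-15 + 324) = 1/309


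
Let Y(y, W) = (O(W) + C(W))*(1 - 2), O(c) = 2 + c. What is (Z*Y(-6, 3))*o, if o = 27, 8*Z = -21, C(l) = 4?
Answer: 5103/8 ≈ 637.88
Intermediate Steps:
Z = -21/8 (Z = (⅛)*(-21) = -21/8 ≈ -2.6250)
Y(y, W) = -6 - W (Y(y, W) = ((2 + W) + 4)*(1 - 2) = (6 + W)*(-1) = -6 - W)
(Z*Y(-6, 3))*o = -21*(-6 - 1*3)/8*27 = -21*(-6 - 3)/8*27 = -21/8*(-9)*27 = (189/8)*27 = 5103/8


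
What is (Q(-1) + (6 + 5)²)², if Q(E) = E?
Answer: 14400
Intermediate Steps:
(Q(-1) + (6 + 5)²)² = (-1 + (6 + 5)²)² = (-1 + 11²)² = (-1 + 121)² = 120² = 14400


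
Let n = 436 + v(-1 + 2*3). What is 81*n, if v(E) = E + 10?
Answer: 36531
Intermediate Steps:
v(E) = 10 + E
n = 451 (n = 436 + (10 + (-1 + 2*3)) = 436 + (10 + (-1 + 6)) = 436 + (10 + 5) = 436 + 15 = 451)
81*n = 81*451 = 36531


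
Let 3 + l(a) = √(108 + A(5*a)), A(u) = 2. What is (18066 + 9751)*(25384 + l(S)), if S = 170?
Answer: 706023277 + 27817*√110 ≈ 7.0632e+8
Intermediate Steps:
l(a) = -3 + √110 (l(a) = -3 + √(108 + 2) = -3 + √110)
(18066 + 9751)*(25384 + l(S)) = (18066 + 9751)*(25384 + (-3 + √110)) = 27817*(25381 + √110) = 706023277 + 27817*√110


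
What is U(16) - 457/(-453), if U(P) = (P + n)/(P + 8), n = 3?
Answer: 2175/1208 ≈ 1.8005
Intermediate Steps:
U(P) = (3 + P)/(8 + P) (U(P) = (P + 3)/(P + 8) = (3 + P)/(8 + P))
U(16) - 457/(-453) = (3 + 16)/(8 + 16) - 457/(-453) = 19/24 - 457*(-1)/453 = (1/24)*19 - 1*(-457/453) = 19/24 + 457/453 = 2175/1208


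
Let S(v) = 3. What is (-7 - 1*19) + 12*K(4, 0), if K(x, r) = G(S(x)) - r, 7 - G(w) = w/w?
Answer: 46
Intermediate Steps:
G(w) = 6 (G(w) = 7 - w/w = 7 - 1*1 = 7 - 1 = 6)
K(x, r) = 6 - r
(-7 - 1*19) + 12*K(4, 0) = (-7 - 1*19) + 12*(6 - 1*0) = (-7 - 19) + 12*(6 + 0) = -26 + 12*6 = -26 + 72 = 46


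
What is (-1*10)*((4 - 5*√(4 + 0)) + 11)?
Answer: -50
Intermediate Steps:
(-1*10)*((4 - 5*√(4 + 0)) + 11) = -10*((4 - 5*√4) + 11) = -10*((4 - 5*2) + 11) = -10*((4 - 10) + 11) = -10*(-6 + 11) = -10*5 = -50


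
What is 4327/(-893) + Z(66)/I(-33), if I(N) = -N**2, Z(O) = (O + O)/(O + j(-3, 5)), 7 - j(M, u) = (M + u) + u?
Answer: -4713889/972477 ≈ -4.8473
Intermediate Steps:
j(M, u) = 7 - M - 2*u (j(M, u) = 7 - ((M + u) + u) = 7 - (M + 2*u) = 7 + (-M - 2*u) = 7 - M - 2*u)
Z(O) = 2 (Z(O) = (O + O)/(O + (7 - 1*(-3) - 2*5)) = (2*O)/(O + (7 + 3 - 10)) = (2*O)/(O + 0) = (2*O)/O = 2)
4327/(-893) + Z(66)/I(-33) = 4327/(-893) + 2/((-1*(-33)**2)) = 4327*(-1/893) + 2/((-1*1089)) = -4327/893 + 2/(-1089) = -4327/893 + 2*(-1/1089) = -4327/893 - 2/1089 = -4713889/972477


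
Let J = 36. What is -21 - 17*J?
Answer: -633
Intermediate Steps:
-21 - 17*J = -21 - 17*36 = -21 - 612 = -633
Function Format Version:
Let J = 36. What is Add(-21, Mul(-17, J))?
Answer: -633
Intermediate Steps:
Add(-21, Mul(-17, J)) = Add(-21, Mul(-17, 36)) = Add(-21, -612) = -633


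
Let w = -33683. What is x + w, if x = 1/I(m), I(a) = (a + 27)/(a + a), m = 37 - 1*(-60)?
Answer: -2088249/62 ≈ -33681.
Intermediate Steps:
m = 97 (m = 37 + 60 = 97)
I(a) = (27 + a)/(2*a) (I(a) = (27 + a)/((2*a)) = (27 + a)*(1/(2*a)) = (27 + a)/(2*a))
x = 97/62 (x = 1/((½)*(27 + 97)/97) = 1/((½)*(1/97)*124) = 1/(62/97) = 97/62 ≈ 1.5645)
x + w = 97/62 - 33683 = -2088249/62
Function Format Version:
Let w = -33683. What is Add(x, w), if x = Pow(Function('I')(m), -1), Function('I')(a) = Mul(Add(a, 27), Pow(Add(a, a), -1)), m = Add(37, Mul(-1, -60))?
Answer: Rational(-2088249, 62) ≈ -33681.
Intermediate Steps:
m = 97 (m = Add(37, 60) = 97)
Function('I')(a) = Mul(Rational(1, 2), Pow(a, -1), Add(27, a)) (Function('I')(a) = Mul(Add(27, a), Pow(Mul(2, a), -1)) = Mul(Add(27, a), Mul(Rational(1, 2), Pow(a, -1))) = Mul(Rational(1, 2), Pow(a, -1), Add(27, a)))
x = Rational(97, 62) (x = Pow(Mul(Rational(1, 2), Pow(97, -1), Add(27, 97)), -1) = Pow(Mul(Rational(1, 2), Rational(1, 97), 124), -1) = Pow(Rational(62, 97), -1) = Rational(97, 62) ≈ 1.5645)
Add(x, w) = Add(Rational(97, 62), -33683) = Rational(-2088249, 62)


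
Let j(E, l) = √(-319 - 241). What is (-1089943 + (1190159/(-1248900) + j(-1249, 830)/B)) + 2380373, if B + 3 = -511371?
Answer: 1611616836841/1248900 - 2*I*√35/255687 ≈ 1.2904e+6 - 4.6276e-5*I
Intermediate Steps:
j(E, l) = 4*I*√35 (j(E, l) = √(-560) = 4*I*√35)
B = -511374 (B = -3 - 511371 = -511374)
(-1089943 + (1190159/(-1248900) + j(-1249, 830)/B)) + 2380373 = (-1089943 + (1190159/(-1248900) + (4*I*√35)/(-511374))) + 2380373 = (-1089943 + (1190159*(-1/1248900) + (4*I*√35)*(-1/511374))) + 2380373 = (-1089943 + (-1190159/1248900 - 2*I*√35/255687)) + 2380373 = (-1361231002859/1248900 - 2*I*√35/255687) + 2380373 = 1611616836841/1248900 - 2*I*√35/255687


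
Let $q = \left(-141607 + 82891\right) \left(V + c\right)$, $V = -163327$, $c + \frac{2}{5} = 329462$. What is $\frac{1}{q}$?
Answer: $- \frac{5}{48773795868} \approx -1.0251 \cdot 10^{-10}$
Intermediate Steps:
$c = \frac{1647308}{5}$ ($c = - \frac{2}{5} + 329462 = \frac{1647308}{5} \approx 3.2946 \cdot 10^{5}$)
$q = - \frac{48773795868}{5}$ ($q = \left(-141607 + 82891\right) \left(-163327 + \frac{1647308}{5}\right) = \left(-58716\right) \frac{830673}{5} = - \frac{48773795868}{5} \approx -9.7548 \cdot 10^{9}$)
$\frac{1}{q} = \frac{1}{- \frac{48773795868}{5}} = - \frac{5}{48773795868}$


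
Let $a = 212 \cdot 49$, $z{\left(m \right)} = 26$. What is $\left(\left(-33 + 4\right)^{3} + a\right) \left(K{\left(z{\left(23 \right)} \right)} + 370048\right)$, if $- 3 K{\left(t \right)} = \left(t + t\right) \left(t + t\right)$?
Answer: $-5168422480$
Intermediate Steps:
$a = 10388$
$K{\left(t \right)} = - \frac{4 t^{2}}{3}$ ($K{\left(t \right)} = - \frac{\left(t + t\right) \left(t + t\right)}{3} = - \frac{2 t 2 t}{3} = - \frac{4 t^{2}}{3}$)
$\left(\left(-33 + 4\right)^{3} + a\right) \left(K{\left(z{\left(23 \right)} \right)} + 370048\right) = \left(\left(-33 + 4\right)^{3} + 10388\right) \left(- \frac{4 \cdot 26^{2}}{3} + 370048\right) = \left(\left(-29\right)^{3} + 10388\right) \left(\left(- \frac{4}{3}\right) 676 + 370048\right) = \left(-24389 + 10388\right) \left(- \frac{2704}{3} + 370048\right) = \left(-14001\right) \frac{1107440}{3} = -5168422480$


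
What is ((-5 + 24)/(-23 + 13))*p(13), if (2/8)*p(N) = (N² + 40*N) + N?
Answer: -26676/5 ≈ -5335.2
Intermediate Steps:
p(N) = 4*N² + 164*N (p(N) = 4*((N² + 40*N) + N) = 4*(N² + 41*N) = 4*N² + 164*N)
((-5 + 24)/(-23 + 13))*p(13) = ((-5 + 24)/(-23 + 13))*(4*13*(41 + 13)) = (19/(-10))*(4*13*54) = (19*(-⅒))*2808 = -19/10*2808 = -26676/5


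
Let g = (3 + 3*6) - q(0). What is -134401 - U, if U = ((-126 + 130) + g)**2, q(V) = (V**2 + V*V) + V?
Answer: -135026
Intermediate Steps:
q(V) = V + 2*V**2 (q(V) = (V**2 + V**2) + V = 2*V**2 + V = V + 2*V**2)
g = 21 (g = (3 + 3*6) - 0*(1 + 2*0) = (3 + 18) - 0*(1 + 0) = 21 - 0 = 21 - 1*0 = 21 + 0 = 21)
U = 625 (U = ((-126 + 130) + 21)**2 = (4 + 21)**2 = 25**2 = 625)
-134401 - U = -134401 - 1*625 = -134401 - 625 = -135026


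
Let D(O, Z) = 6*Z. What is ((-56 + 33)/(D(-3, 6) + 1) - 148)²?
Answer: 30239001/1369 ≈ 22088.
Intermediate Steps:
((-56 + 33)/(D(-3, 6) + 1) - 148)² = ((-56 + 33)/(6*6 + 1) - 148)² = (-23/(36 + 1) - 148)² = (-23/37 - 148)² = (-5499/37)² = 30239001/1369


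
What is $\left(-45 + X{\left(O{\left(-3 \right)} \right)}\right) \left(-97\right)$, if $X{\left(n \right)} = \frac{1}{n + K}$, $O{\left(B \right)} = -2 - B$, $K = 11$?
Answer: $\frac{52283}{12} \approx 4356.9$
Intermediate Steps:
$X{\left(n \right)} = \frac{1}{11 + n}$ ($X{\left(n \right)} = \frac{1}{n + 11} = \frac{1}{11 + n}$)
$\left(-45 + X{\left(O{\left(-3 \right)} \right)}\right) \left(-97\right) = \left(-45 + \frac{1}{11 - -1}\right) \left(-97\right) = \left(-45 + \frac{1}{11 + \left(-2 + 3\right)}\right) \left(-97\right) = \left(-45 + \frac{1}{11 + 1}\right) \left(-97\right) = \left(-45 + \frac{1}{12}\right) \left(-97\right) = \left(- \frac{539}{12}\right) \left(-97\right) = \frac{52283}{12}$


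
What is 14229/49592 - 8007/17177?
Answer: -152671611/851841784 ≈ -0.17923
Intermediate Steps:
14229/49592 - 8007/17177 = -152671611/851841784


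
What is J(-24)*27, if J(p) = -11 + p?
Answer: -945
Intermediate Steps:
J(-24)*27 = (-11 - 24)*27 = -35*27 = -945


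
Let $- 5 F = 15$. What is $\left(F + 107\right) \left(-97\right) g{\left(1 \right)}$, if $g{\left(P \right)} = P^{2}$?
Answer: $-10088$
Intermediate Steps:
$F = -3$ ($F = \left(- \frac{1}{5}\right) 15 = -3$)
$\left(F + 107\right) \left(-97\right) g{\left(1 \right)} = \left(-3 + 107\right) \left(-97\right) 1^{2} = 104 \left(-97\right) 1 = \left(-10088\right) 1 = -10088$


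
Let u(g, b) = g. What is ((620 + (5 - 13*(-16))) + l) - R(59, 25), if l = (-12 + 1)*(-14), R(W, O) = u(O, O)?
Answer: 962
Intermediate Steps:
R(W, O) = O
l = 154 (l = -11*(-14) = 154)
((620 + (5 - 13*(-16))) + l) - R(59, 25) = ((620 + (5 - 13*(-16))) + 154) - 1*25 = ((620 + (5 + 208)) + 154) - 25 = ((620 + 213) + 154) - 25 = (833 + 154) - 25 = 987 - 25 = 962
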